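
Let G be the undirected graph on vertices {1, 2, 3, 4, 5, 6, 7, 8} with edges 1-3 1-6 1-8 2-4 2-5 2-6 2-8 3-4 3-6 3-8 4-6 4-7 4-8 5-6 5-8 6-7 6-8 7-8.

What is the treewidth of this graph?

3

A width-3 tree decomposition is:
Bags: B1 = {2, 5, 6, 8}  B2 = {2, 4, 6, 8}  B3 = {3, 4, 6, 8}  B4 = {4, 6, 7, 8}  B5 = {1, 3, 6, 8}
Tree: B1–B2, B2–B3, B3–B4, B3–B5
Every bag has size at most 4, so the width is 4 − 1 = 3 and tw(G) ≤ 3. On the other hand G contains the 4-clique {1, 3, 6, 8}. A clique must lie in a single bag of any decomposition, so no decomposition can have width below 3. Hence tw(G) = 3 exactly.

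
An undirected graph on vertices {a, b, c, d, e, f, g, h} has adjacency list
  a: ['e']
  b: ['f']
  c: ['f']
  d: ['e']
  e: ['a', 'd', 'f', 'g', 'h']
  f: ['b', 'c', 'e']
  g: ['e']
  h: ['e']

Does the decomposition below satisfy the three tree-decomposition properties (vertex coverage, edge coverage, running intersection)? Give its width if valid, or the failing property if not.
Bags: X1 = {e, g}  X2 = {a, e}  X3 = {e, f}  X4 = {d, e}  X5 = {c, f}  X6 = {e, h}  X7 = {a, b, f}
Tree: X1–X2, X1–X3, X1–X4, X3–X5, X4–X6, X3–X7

No — bags containing vertex a are not connected in the tree.

A tree decomposition must satisfy three properties: every vertex lies in some bag; for every edge, both endpoints lie together in some bag; and for every vertex, the bags containing it form a connected subtree. Here bags containing vertex a are not connected in the tree, so the decomposition is invalid.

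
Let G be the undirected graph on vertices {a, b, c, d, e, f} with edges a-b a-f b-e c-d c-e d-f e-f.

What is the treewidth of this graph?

2

A width-2 tree decomposition is:
Bags: B1 = {c, d, f}  B2 = {c, e, f}  B3 = {a, e, f}  B4 = {a, b, e}
Tree: B1–B2, B2–B3, B3–B4
The largest bag has 3 vertices, giving width 2; this decomposition certifies tw(G) ≤ 2. For the lower bound, G contains the cycle d–c–e–f–d, so G is not a forest; only forests have treewidth ≤ 1, hence tw(G) ≥ 2. Hence tw(G) = 2 exactly.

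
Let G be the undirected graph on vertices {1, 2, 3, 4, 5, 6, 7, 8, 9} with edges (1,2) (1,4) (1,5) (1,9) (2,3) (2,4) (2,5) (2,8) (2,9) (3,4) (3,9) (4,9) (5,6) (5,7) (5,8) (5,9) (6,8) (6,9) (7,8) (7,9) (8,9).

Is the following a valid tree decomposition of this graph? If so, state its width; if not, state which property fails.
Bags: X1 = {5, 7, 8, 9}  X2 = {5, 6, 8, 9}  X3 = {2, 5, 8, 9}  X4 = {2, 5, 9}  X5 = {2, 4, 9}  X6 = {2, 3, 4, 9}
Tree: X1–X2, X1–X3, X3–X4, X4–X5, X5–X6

A tree decomposition must satisfy three properties: every vertex lies in some bag; for every edge, both endpoints lie together in some bag; and for every vertex, the bags containing it form a connected subtree. Here vertex 1 appears in no bag, so the decomposition is invalid.

No — vertex 1 appears in no bag.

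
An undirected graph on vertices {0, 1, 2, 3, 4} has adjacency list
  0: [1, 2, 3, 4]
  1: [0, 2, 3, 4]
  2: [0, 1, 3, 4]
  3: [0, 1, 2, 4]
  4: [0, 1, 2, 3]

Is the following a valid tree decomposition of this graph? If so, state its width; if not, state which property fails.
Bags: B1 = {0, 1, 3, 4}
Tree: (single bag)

No — vertex 2 appears in no bag.

A tree decomposition must satisfy three properties: every vertex lies in some bag; for every edge, both endpoints lie together in some bag; and for every vertex, the bags containing it form a connected subtree. Here vertex 2 appears in no bag, so the decomposition is invalid.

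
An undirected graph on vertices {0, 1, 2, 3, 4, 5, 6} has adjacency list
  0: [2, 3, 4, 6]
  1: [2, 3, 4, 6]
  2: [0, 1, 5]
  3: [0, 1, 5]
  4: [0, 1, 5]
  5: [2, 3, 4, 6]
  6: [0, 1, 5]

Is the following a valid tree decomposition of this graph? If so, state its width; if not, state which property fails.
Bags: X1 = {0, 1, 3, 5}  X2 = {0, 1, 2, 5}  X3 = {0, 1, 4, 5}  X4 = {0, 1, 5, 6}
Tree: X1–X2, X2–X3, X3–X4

Checking the three conditions: (i) the bags cover all of {0, 1, 2, 3, 4, 5, 6}; (ii) for each edge, some bag contains both endpoints; (iii) the bags containing any fixed vertex form a subtree. All hold, so the decomposition is valid with width 4 − 1 = 3.

Yes; width 3.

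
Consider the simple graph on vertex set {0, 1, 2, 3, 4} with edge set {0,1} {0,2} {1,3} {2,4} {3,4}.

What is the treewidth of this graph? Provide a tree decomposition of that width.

Every bag has size at most 3, so the width is 3 − 1 = 2 and tw(G) ≤ 2. For the lower bound, G contains the cycle 4–3–1–0–2–4, so G is not a forest; only forests have treewidth ≤ 1, hence tw(G) ≥ 2. The upper and lower bounds meet at 2, so that is the treewidth.

Treewidth 2.
One such decomposition:
Bags: B1 = {1, 3, 4}  B2 = {0, 1, 4}  B3 = {0, 2, 4}
Tree: B1–B2, B2–B3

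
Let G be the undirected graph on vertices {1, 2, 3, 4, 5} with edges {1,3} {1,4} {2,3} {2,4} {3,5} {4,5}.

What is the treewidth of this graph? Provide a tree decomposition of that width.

Every bag has size at most 3, so the width is 3 − 1 = 2 and tw(G) ≤ 2. The edges 3–5–4–2–3 form a cycle, so G is not a tree and its treewidth is at least 2. The upper and lower bounds meet at 2, so that is the treewidth.

Treewidth 2.
One such decomposition:
Bags: B1 = {3, 4, 5}  B2 = {2, 3, 4}  B3 = {1, 3, 4}
Tree: B1–B2, B2–B3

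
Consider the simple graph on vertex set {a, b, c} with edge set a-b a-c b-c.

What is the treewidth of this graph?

2

A width-2 tree decomposition is:
Bags: B1 = {a, b, c}
Tree: (single bag)
With just one bag of size 3, the width is 3 − 1 = 2, so tw(G) ≤ 2. Conversely, {a, b, c} is a clique of size 3, and the vertices of any clique must share a bag in every tree decomposition; so some bag has ≥ 3 vertices and tw(G) ≥ 2. The upper and lower bounds meet at 2, so that is the treewidth.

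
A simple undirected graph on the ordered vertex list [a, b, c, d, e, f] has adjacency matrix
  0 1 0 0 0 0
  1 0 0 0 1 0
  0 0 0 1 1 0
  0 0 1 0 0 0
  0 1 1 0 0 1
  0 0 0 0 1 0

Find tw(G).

A width-1 tree decomposition is:
Bags: B1 = {b, e}  B2 = {e, f}  B3 = {a, b}  B4 = {c, e}  B5 = {c, d}
Tree: B1–B2, B1–B3, B2–B4, B4–B5
Each bag holds 2 vertices, so the decomposition has width 1, which upper-bounds the treewidth. G has an edge, so its treewidth is at least 1. Hence tw(G) = 1 exactly.

1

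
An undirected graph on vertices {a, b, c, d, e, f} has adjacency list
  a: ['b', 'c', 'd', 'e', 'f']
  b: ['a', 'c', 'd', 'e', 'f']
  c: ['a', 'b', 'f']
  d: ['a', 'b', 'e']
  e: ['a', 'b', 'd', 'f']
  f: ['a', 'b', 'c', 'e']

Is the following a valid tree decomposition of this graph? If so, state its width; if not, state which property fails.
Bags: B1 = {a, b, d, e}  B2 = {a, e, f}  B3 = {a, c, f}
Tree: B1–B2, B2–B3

No — edge (b,f) lies in no bag.

A tree decomposition must satisfy three properties: every vertex lies in some bag; for every edge, both endpoints lie together in some bag; and for every vertex, the bags containing it form a connected subtree. Here edge (b,f) lies in no bag, so the decomposition is invalid.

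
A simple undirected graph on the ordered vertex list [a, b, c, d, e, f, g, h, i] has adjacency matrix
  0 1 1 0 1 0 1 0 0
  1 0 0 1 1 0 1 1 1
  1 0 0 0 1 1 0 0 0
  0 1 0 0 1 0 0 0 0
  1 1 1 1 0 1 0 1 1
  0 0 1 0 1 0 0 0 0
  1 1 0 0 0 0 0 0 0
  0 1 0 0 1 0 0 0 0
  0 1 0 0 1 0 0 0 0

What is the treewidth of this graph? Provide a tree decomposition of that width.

Every bag has size at most 3, so the width is 3 − 1 = 2 and tw(G) ≤ 2. Conversely, {a, b, g} is a clique of size 3, and the vertices of any clique must share a bag in every tree decomposition; so some bag has ≥ 3 vertices and tw(G) ≥ 2. The upper and lower bounds meet at 2, so that is the treewidth.

Treewidth 2.
Bags: B1 = {b, d, e}  B2 = {b, e, i}  B3 = {a, b, e}  B4 = {a, c, e}  B5 = {b, e, h}  B6 = {a, b, g}  B7 = {c, e, f}
Tree: B1–B2, B1–B3, B3–B4, B1–B5, B3–B6, B4–B7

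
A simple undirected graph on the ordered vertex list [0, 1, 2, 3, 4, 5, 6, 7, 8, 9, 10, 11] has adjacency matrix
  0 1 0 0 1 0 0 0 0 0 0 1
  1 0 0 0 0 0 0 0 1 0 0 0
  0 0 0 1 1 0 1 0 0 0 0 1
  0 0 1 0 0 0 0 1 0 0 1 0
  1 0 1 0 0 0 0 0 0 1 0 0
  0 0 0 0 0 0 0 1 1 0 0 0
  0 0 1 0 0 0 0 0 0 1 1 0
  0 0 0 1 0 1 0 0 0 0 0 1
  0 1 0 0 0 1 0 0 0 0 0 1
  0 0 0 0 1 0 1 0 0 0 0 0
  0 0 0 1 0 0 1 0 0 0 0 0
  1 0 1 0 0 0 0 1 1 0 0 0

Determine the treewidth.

3

A width-3 tree decomposition is:
Bags: B1 = {1, 5, 7, 8}  B2 = {1, 7, 8, 11}  B3 = {0, 1, 7, 11}  B4 = {0, 3, 7, 11}  B5 = {0, 2, 3, 11}  B6 = {0, 2, 3, 4}  B7 = {2, 3, 4, 10}  B8 = {2, 4, 6, 10}  B9 = {4, 6, 9, 10}
Tree: B1–B2, B2–B3, B3–B4, B4–B5, B5–B6, B6–B7, B7–B8, B8–B9
The largest bag has 4 vertices, giving width 3; this decomposition certifies tw(G) ≤ 3. For the lower bound: the 4 vertex sets {1,5,8}, {7}, {11}, {0,2,3,4} are disjoint, each induces a connected subgraph, and every pair is joined by at least one edge of G. Contracting each set to a single vertex therefore yields K_{4} as a minor, and since treewidth is minor-monotone, tw(G) ≥ tw(K_{4}) = 3. Therefore the treewidth is 3.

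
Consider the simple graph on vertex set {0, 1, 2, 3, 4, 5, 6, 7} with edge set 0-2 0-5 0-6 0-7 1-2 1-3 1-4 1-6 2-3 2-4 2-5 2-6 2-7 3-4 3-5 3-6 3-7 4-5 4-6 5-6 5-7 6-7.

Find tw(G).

A width-4 tree decomposition is:
Bags: B1 = {2, 3, 4, 5, 6}  B2 = {2, 3, 5, 6, 7}  B3 = {0, 2, 5, 6, 7}  B4 = {1, 2, 3, 4, 6}
Tree: B1–B2, B2–B3, B1–B4
The largest bag has 5 vertices, giving width 4; this decomposition certifies tw(G) ≤ 4. Conversely, {0, 2, 5, 6, 7} is a clique of size 5, and the vertices of any clique must share a bag in every tree decomposition; so some bag has ≥ 5 vertices and tw(G) ≥ 4. Hence tw(G) = 4 exactly.

4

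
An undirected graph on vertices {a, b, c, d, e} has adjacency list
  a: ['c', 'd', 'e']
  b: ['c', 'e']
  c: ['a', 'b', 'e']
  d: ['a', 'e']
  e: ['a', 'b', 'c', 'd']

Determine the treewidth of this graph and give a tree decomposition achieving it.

Treewidth 2.
Bags: B1 = {a, d, e}  B2 = {a, c, e}  B3 = {b, c, e}
Tree: B1–B2, B2–B3

Every bag has size at most 3, so the width is 3 − 1 = 2 and tw(G) ≤ 2. On the other hand G contains the 3-clique {a, d, e}. A clique must lie in a single bag of any decomposition, so no decomposition can have width below 2. Combining the bounds, tw(G) = 2.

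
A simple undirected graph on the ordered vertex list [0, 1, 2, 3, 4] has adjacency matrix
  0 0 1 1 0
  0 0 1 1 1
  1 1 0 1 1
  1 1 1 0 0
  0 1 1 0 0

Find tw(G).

2

A width-2 tree decomposition is:
Bags: B1 = {1, 2, 4}  B2 = {1, 2, 3}  B3 = {0, 2, 3}
Tree: B1–B2, B2–B3
The largest bag has 3 vertices, giving width 2; this decomposition certifies tw(G) ≤ 2. On the other hand G contains the 3-clique {0, 2, 3}. A clique must lie in a single bag of any decomposition, so no decomposition can have width below 2. The upper and lower bounds meet at 2, so that is the treewidth.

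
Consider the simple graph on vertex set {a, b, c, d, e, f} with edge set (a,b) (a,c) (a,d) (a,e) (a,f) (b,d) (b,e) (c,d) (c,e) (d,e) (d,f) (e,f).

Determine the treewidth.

A width-3 tree decomposition is:
Bags: B1 = {a, d, e, f}  B2 = {a, c, d, e}  B3 = {a, b, d, e}
Tree: B1–B2, B1–B3
Every bag has size at most 4, so the width is 4 − 1 = 3 and tw(G) ≤ 3. For the lower bound, the 4 vertices {a, c, d, e} are pairwise adjacent, and any tree decomposition puts a clique entirely inside one bag — forcing width ≥ 3. The upper and lower bounds meet at 3, so that is the treewidth.

3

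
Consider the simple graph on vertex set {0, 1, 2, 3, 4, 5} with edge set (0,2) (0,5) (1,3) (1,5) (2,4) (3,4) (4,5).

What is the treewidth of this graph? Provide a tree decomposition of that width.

Treewidth 2.
One such decomposition:
Bags: B1 = {0, 2, 4}  B2 = {0, 4, 5}  B3 = {3, 4, 5}  B4 = {1, 3, 5}
Tree: B1–B2, B2–B3, B3–B4

The largest bag has 3 vertices, giving width 2; this decomposition certifies tw(G) ≤ 2. Since 2–0–5–4–2 is a cycle in G, G is not acyclic. Forests are exactly the graphs of treewidth ≤ 1, so tw(G) ≥ 2. Hence tw(G) = 2 exactly.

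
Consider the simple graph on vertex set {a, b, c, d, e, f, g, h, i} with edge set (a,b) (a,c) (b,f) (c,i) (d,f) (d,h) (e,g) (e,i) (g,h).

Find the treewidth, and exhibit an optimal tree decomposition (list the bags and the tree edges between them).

The largest bag has 3 vertices, giving width 2; this decomposition certifies tw(G) ≤ 2. For the lower bound, G contains the cycle a–b–f–d–h–g–e–i–c–a, so G is not a forest; only forests have treewidth ≤ 1, hence tw(G) ≥ 2. The upper and lower bounds meet at 2, so that is the treewidth.

Treewidth 2.
Bags: B1 = {a, b, f}  B2 = {a, d, f}  B3 = {a, d, h}  B4 = {a, g, h}  B5 = {a, e, g}  B6 = {a, e, i}  B7 = {a, c, i}
Tree: B1–B2, B2–B3, B3–B4, B4–B5, B5–B6, B6–B7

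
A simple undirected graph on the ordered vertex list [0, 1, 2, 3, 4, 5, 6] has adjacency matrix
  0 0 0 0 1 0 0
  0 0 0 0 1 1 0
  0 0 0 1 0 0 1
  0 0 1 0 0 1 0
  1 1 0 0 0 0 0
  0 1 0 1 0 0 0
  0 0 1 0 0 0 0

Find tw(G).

A width-1 tree decomposition is:
Bags: B1 = {0, 4}  B2 = {1, 4}  B3 = {1, 5}  B4 = {3, 5}  B5 = {2, 3}  B6 = {2, 6}
Tree: B1–B2, B2–B3, B3–B4, B4–B5, B5–B6
Each bag holds 2 vertices, so the decomposition has width 1, which upper-bounds the treewidth. Any graph with an edge has treewidth ≥ 1, and G has the edge 0–4. Therefore the treewidth is 1.

1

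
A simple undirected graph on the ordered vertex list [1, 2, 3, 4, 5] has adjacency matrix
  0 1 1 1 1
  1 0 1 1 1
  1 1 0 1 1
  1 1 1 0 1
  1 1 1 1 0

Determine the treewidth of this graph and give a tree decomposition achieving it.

A single bag containing all 5 vertices is trivially a valid decomposition of width 4. For the lower bound, the 5 vertices {1, 2, 3, 4, 5} are pairwise adjacent, and any tree decomposition puts a clique entirely inside one bag — forcing width ≥ 4. The upper and lower bounds meet at 4, so that is the treewidth.

Treewidth 4.
One optimal decomposition is:
Bags: B1 = {1, 2, 3, 4, 5}
Tree: (single bag)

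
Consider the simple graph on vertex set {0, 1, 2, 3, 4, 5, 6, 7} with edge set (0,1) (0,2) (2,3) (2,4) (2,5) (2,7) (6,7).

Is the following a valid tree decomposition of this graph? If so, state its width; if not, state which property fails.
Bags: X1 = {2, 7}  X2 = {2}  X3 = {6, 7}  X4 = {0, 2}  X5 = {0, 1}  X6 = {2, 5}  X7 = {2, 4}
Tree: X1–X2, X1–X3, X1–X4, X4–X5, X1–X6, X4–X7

A tree decomposition must satisfy three properties: every vertex lies in some bag; for every edge, both endpoints lie together in some bag; and for every vertex, the bags containing it form a connected subtree. Here vertex 3 appears in no bag, so the decomposition is invalid.

No — vertex 3 appears in no bag.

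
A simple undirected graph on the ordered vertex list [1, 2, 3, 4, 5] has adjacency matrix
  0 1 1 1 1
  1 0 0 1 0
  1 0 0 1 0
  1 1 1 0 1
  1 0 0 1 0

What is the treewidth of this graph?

2

A width-2 tree decomposition is:
Bags: B1 = {1, 2, 4}  B2 = {1, 4, 5}  B3 = {1, 3, 4}
Tree: B1–B2, B1–B3
Every bag has size at most 3, so the width is 3 − 1 = 2 and tw(G) ≤ 2. Conversely, {1, 2, 4} is a clique of size 3, and the vertices of any clique must share a bag in every tree decomposition; so some bag has ≥ 3 vertices and tw(G) ≥ 2. The upper and lower bounds meet at 2, so that is the treewidth.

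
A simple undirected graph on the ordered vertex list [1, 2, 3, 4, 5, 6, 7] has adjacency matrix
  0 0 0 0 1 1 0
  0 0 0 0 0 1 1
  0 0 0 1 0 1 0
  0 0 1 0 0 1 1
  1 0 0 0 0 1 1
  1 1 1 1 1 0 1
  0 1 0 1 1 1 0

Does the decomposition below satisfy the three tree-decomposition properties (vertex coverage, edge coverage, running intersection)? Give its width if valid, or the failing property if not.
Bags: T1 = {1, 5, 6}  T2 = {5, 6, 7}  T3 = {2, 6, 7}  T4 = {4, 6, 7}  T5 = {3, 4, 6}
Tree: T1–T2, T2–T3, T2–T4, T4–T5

Yes; width 2.

Every vertex of G appears in some bag (union = {1, 2, 3, 4, 5, 6, 7}); every edge is covered by a bag; and for each vertex v the set of bags containing v is connected in the bag tree. The decomposition is therefore valid. The largest bag has 3 vertices, so the width is 2.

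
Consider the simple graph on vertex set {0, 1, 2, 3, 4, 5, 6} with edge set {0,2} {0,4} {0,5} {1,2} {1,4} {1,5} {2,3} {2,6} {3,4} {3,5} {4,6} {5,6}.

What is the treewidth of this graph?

3

A width-3 tree decomposition is:
Bags: B1 = {2, 4, 5, 6}  B2 = {2, 3, 4, 5}  B3 = {1, 2, 4, 5}  B4 = {0, 2, 4, 5}
Tree: B1–B2, B2–B3, B3–B4
The largest bag has 4 vertices, giving width 3; this decomposition certifies tw(G) ≤ 3. For the lower bound: the 4 vertex sets {4,6}, {2,3}, {5}, {1} are disjoint, each induces a connected subgraph, and every pair is joined by at least one edge of G. Contracting each set to a single vertex therefore yields K_{4} as a minor, and since treewidth is minor-monotone, tw(G) ≥ tw(K_{4}) = 3. The upper and lower bounds meet at 3, so that is the treewidth.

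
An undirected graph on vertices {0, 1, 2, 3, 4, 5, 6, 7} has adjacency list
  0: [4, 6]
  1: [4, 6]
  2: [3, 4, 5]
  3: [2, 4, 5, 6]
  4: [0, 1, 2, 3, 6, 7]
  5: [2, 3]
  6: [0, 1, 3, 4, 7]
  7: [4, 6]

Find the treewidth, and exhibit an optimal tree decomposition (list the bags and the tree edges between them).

Treewidth 2.
One optimal decomposition is:
Bags: B1 = {2, 3, 4}  B2 = {3, 4, 6}  B3 = {0, 4, 6}  B4 = {4, 6, 7}  B5 = {2, 3, 5}  B6 = {1, 4, 6}
Tree: B1–B2, B2–B3, B3–B4, B1–B5, B4–B6

Every bag has size at most 3, so the width is 3 − 1 = 2 and tw(G) ≤ 2. For the lower bound, the 3 vertices {2, 3, 4} are pairwise adjacent, and any tree decomposition puts a clique entirely inside one bag — forcing width ≥ 2. The upper and lower bounds meet at 2, so that is the treewidth.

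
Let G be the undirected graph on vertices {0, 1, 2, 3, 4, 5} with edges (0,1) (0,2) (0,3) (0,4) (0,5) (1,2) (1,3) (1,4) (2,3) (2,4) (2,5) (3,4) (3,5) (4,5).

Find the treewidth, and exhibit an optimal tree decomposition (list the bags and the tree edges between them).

Treewidth 4.
One optimal decomposition is:
Bags: B1 = {0, 2, 3, 4, 5}  B2 = {0, 1, 2, 3, 4}
Tree: B1–B2

The largest bag has 5 vertices, giving width 4; this decomposition certifies tw(G) ≤ 4. For the lower bound, the 5 vertices {0, 1, 2, 3, 4} are pairwise adjacent, and any tree decomposition puts a clique entirely inside one bag — forcing width ≥ 4. The upper and lower bounds meet at 4, so that is the treewidth.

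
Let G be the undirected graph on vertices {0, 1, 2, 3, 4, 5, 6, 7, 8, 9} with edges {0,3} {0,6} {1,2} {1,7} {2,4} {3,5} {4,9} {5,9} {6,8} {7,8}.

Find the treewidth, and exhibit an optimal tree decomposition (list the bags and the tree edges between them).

Treewidth 2.
One such decomposition:
Bags: B1 = {0, 3, 5}  B2 = {0, 5, 6}  B3 = {5, 6, 8}  B4 = {5, 7, 8}  B5 = {1, 5, 7}  B6 = {1, 2, 5}  B7 = {2, 4, 5}  B8 = {4, 5, 9}
Tree: B1–B2, B2–B3, B3–B4, B4–B5, B5–B6, B6–B7, B7–B8

The largest bag has 3 vertices, giving width 2; this decomposition certifies tw(G) ≤ 2. For the lower bound, G contains the cycle 5–3–0–6–8–7–1–2–4–9–5, so G is not a forest; only forests have treewidth ≤ 1, hence tw(G) ≥ 2. Therefore the treewidth is 2.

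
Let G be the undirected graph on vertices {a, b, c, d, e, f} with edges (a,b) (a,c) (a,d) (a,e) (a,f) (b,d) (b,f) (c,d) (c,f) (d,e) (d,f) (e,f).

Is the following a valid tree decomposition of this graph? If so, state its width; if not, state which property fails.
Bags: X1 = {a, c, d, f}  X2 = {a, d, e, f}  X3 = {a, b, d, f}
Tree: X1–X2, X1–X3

Checking the three conditions: (i) the bags cover all of {a, b, c, d, e, f}; (ii) for each edge, some bag contains both endpoints; (iii) the bags containing any fixed vertex form a subtree. All hold, so the decomposition is valid with width 4 − 1 = 3.

Yes; width 3.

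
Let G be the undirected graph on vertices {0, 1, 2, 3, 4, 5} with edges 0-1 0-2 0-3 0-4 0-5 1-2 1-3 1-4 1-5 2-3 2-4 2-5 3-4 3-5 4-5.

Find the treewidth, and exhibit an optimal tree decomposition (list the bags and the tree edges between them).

With just one bag of size 6, the width is 6 − 1 = 5, so tw(G) ≤ 5. Conversely, {0, 1, 2, 3, 4, 5} is a clique of size 6, and the vertices of any clique must share a bag in every tree decomposition; so some bag has ≥ 6 vertices and tw(G) ≥ 5. Hence tw(G) = 5 exactly.

Treewidth 5.
Bags: B1 = {0, 1, 2, 3, 4, 5}
Tree: (single bag)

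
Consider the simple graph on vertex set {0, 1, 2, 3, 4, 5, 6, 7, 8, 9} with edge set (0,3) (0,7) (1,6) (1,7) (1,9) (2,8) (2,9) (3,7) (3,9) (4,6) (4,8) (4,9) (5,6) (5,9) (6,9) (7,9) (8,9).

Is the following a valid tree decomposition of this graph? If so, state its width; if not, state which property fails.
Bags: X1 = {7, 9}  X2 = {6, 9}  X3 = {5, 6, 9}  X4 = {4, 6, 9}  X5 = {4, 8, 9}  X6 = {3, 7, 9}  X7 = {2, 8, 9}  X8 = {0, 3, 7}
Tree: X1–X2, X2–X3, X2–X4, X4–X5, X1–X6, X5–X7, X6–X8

A tree decomposition must satisfy three properties: every vertex lies in some bag; for every edge, both endpoints lie together in some bag; and for every vertex, the bags containing it form a connected subtree. Here vertex 1 appears in no bag, so the decomposition is invalid.

No — vertex 1 appears in no bag.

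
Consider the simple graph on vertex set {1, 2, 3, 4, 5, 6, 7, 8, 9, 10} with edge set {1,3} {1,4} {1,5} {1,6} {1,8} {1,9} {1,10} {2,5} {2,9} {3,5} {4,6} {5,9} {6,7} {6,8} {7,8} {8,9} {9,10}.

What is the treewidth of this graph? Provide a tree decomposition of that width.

The largest bag has 3 vertices, giving width 2; this decomposition certifies tw(G) ≤ 2. For the lower bound, the 3 vertices {1, 8, 9} are pairwise adjacent, and any tree decomposition puts a clique entirely inside one bag — forcing width ≥ 2. Hence tw(G) = 2 exactly.

Treewidth 2.
One optimal decomposition is:
Bags: B1 = {6, 7, 8}  B2 = {1, 6, 8}  B3 = {1, 8, 9}  B4 = {1, 5, 9}  B5 = {1, 9, 10}  B6 = {1, 4, 6}  B7 = {1, 3, 5}  B8 = {2, 5, 9}
Tree: B1–B2, B2–B3, B3–B4, B4–B5, B2–B6, B4–B7, B4–B8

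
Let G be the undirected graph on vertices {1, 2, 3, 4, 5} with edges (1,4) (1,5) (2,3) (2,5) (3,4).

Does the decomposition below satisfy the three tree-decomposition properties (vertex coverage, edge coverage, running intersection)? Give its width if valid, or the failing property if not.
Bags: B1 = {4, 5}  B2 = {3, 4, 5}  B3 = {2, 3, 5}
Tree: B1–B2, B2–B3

A tree decomposition must satisfy three properties: every vertex lies in some bag; for every edge, both endpoints lie together in some bag; and for every vertex, the bags containing it form a connected subtree. Here vertex 1 appears in no bag, so the decomposition is invalid.

No — vertex 1 appears in no bag.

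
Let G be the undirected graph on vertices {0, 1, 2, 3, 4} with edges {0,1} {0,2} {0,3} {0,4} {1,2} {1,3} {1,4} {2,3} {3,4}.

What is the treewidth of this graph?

3

A width-3 tree decomposition is:
Bags: B1 = {0, 1, 3, 4}  B2 = {0, 1, 2, 3}
Tree: B1–B2
Every bag has size at most 4, so the width is 4 − 1 = 3 and tw(G) ≤ 3. For the lower bound, the 4 vertices {0, 1, 2, 3} are pairwise adjacent, and any tree decomposition puts a clique entirely inside one bag — forcing width ≥ 3. Combining the bounds, tw(G) = 3.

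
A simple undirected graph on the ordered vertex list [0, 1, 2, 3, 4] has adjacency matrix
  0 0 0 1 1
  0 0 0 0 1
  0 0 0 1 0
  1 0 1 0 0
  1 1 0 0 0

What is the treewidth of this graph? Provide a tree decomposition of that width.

Treewidth 1.
One optimal decomposition is:
Bags: B1 = {0, 3}  B2 = {0, 4}  B3 = {2, 3}  B4 = {1, 4}
Tree: B1–B2, B1–B3, B2–B4

Each bag holds 2 vertices, so the decomposition has width 1, which upper-bounds the treewidth. Any graph with an edge has treewidth ≥ 1, and G has the edge 3–0. The upper and lower bounds meet at 1, so that is the treewidth.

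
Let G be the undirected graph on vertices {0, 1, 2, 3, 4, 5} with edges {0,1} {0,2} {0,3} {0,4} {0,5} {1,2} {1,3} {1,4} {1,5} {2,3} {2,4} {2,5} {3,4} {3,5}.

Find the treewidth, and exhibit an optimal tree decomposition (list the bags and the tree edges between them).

Treewidth 4.
One optimal decomposition is:
Bags: B1 = {0, 1, 2, 3, 4}  B2 = {0, 1, 2, 3, 5}
Tree: B1–B2

Each bag holds 5 vertices, so the decomposition has width 4, which upper-bounds the treewidth. For the lower bound, the 5 vertices {0, 1, 2, 3, 4} are pairwise adjacent, and any tree decomposition puts a clique entirely inside one bag — forcing width ≥ 4. Hence tw(G) = 4 exactly.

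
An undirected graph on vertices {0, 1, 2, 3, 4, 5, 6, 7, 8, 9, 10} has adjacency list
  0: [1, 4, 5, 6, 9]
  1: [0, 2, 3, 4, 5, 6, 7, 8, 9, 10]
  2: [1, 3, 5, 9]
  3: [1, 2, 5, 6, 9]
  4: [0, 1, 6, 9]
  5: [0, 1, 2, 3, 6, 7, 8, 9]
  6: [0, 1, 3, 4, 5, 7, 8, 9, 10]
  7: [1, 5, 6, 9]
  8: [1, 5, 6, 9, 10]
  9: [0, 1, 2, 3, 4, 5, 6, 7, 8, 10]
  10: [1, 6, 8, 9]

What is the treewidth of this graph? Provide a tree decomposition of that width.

Treewidth 4.
Bags: B1 = {1, 5, 6, 7, 9}  B2 = {0, 1, 5, 6, 9}  B3 = {1, 3, 5, 6, 9}  B4 = {1, 5, 6, 8, 9}  B5 = {1, 2, 3, 5, 9}  B6 = {0, 1, 4, 6, 9}  B7 = {1, 6, 8, 9, 10}
Tree: B1–B2, B1–B3, B1–B4, B3–B5, B2–B6, B4–B7

Every bag has size at most 5, so the width is 5 − 1 = 4 and tw(G) ≤ 4. For the lower bound, the 5 vertices {1, 2, 3, 5, 9} are pairwise adjacent, and any tree decomposition puts a clique entirely inside one bag — forcing width ≥ 4. Hence tw(G) = 4 exactly.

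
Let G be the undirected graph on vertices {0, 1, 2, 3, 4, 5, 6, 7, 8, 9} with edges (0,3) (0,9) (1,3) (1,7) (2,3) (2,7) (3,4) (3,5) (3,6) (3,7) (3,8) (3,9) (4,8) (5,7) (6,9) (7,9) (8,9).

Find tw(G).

2

A width-2 tree decomposition is:
Bags: B1 = {0, 3, 9}  B2 = {3, 6, 9}  B3 = {3, 7, 9}  B4 = {2, 3, 7}  B5 = {1, 3, 7}  B6 = {3, 8, 9}  B7 = {3, 5, 7}  B8 = {3, 4, 8}
Tree: B1–B2, B1–B3, B3–B4, B4–B5, B1–B6, B3–B7, B6–B8
Each bag holds 3 vertices, so the decomposition has width 2, which upper-bounds the treewidth. Conversely, {0, 3, 9} is a clique of size 3, and the vertices of any clique must share a bag in every tree decomposition; so some bag has ≥ 3 vertices and tw(G) ≥ 2. Combining the bounds, tw(G) = 2.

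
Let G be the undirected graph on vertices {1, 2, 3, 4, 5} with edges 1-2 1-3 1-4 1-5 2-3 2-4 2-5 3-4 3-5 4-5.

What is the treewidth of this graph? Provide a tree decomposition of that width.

A single bag containing all 5 vertices is trivially a valid decomposition of width 4. For the lower bound, the 5 vertices {1, 2, 3, 4, 5} are pairwise adjacent, and any tree decomposition puts a clique entirely inside one bag — forcing width ≥ 4. Therefore the treewidth is 4.

Treewidth 4.
One such decomposition:
Bags: B1 = {1, 2, 3, 4, 5}
Tree: (single bag)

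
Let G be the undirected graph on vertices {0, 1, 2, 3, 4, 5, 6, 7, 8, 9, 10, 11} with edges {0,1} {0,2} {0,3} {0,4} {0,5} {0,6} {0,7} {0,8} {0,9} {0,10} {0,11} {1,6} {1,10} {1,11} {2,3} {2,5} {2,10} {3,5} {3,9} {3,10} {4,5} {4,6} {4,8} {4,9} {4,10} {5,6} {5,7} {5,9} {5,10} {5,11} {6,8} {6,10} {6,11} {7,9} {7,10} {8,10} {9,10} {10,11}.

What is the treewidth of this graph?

4

A width-4 tree decomposition is:
Bags: B1 = {0, 4, 5, 6, 10}  B2 = {0, 5, 6, 10, 11}  B3 = {0, 4, 5, 9, 10}  B4 = {0, 3, 5, 9, 10}  B5 = {0, 5, 7, 9, 10}  B6 = {0, 2, 3, 5, 10}  B7 = {0, 4, 6, 8, 10}  B8 = {0, 1, 6, 10, 11}
Tree: B1–B2, B1–B3, B3–B4, B3–B5, B4–B6, B1–B7, B2–B8
Every bag has size at most 5, so the width is 5 − 1 = 4 and tw(G) ≤ 4. On the other hand G contains the 5-clique {0, 4, 6, 8, 10}. A clique must lie in a single bag of any decomposition, so no decomposition can have width below 4. Hence tw(G) = 4 exactly.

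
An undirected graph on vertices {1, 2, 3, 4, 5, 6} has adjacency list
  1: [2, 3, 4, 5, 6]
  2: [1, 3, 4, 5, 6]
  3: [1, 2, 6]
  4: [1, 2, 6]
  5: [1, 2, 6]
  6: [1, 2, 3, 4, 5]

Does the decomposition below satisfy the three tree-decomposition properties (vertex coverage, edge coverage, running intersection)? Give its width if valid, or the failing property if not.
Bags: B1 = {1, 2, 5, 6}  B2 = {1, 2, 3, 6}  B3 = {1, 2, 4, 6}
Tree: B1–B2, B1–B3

Every vertex of G appears in some bag (union = {1, 2, 3, 4, 5, 6}); every edge is covered by a bag; and for each vertex v the set of bags containing v is connected in the bag tree. The decomposition is therefore valid. The largest bag has 4 vertices, so the width is 3.

Yes; width 3.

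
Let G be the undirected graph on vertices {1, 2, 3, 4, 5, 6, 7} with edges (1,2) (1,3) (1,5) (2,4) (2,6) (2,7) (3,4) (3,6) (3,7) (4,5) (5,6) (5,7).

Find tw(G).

A width-3 tree decomposition is:
Bags: B1 = {1, 2, 3, 5}  B2 = {2, 3, 5, 6}  B3 = {2, 3, 5, 7}  B4 = {2, 3, 4, 5}
Tree: B1–B2, B2–B3, B3–B4
Every bag has size at most 4, so the width is 4 − 1 = 3 and tw(G) ≤ 3. For the lower bound: the 4 vertex sets {1,3}, {2,6}, {5}, {7} are disjoint, each induces a connected subgraph, and every pair is joined by at least one edge of G. Contracting each set to a single vertex therefore yields K_{4} as a minor, and since treewidth is minor-monotone, tw(G) ≥ tw(K_{4}) = 3. Combining the bounds, tw(G) = 3.

3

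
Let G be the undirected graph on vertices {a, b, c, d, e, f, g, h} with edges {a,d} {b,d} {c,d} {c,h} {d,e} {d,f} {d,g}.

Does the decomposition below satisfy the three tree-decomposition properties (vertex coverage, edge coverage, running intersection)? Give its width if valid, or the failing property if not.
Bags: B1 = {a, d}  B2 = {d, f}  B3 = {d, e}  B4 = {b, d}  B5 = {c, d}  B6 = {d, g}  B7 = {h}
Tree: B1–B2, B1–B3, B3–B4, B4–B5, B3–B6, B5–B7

No — edge (c,h) lies in no bag.

A tree decomposition must satisfy three properties: every vertex lies in some bag; for every edge, both endpoints lie together in some bag; and for every vertex, the bags containing it form a connected subtree. Here edge (c,h) lies in no bag, so the decomposition is invalid.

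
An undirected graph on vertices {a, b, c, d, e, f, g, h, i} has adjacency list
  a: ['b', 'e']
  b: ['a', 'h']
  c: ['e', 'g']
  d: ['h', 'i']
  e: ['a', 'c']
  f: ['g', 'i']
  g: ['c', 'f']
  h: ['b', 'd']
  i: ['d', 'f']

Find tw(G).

2

A width-2 tree decomposition is:
Bags: B1 = {d, h, i}  B2 = {f, h, i}  B3 = {f, g, h}  B4 = {c, g, h}  B5 = {c, e, h}  B6 = {a, e, h}  B7 = {a, b, h}
Tree: B1–B2, B2–B3, B3–B4, B4–B5, B5–B6, B6–B7
The largest bag has 3 vertices, giving width 2; this decomposition certifies tw(G) ≤ 2. The edges h–d–i–f–g–c–e–a–b–h form a cycle, so G is not a tree and its treewidth is at least 2. Combining the bounds, tw(G) = 2.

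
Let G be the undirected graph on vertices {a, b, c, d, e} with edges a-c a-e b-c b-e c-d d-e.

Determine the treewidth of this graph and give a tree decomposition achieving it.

Each bag holds 3 vertices, so the decomposition has width 2, which upper-bounds the treewidth. For the lower bound, G contains the cycle c–b–e–d–c, so G is not a forest; only forests have treewidth ≤ 1, hence tw(G) ≥ 2. Combining the bounds, tw(G) = 2.

Treewidth 2.
One optimal decomposition is:
Bags: B1 = {b, c, e}  B2 = {c, d, e}  B3 = {a, c, e}
Tree: B1–B2, B2–B3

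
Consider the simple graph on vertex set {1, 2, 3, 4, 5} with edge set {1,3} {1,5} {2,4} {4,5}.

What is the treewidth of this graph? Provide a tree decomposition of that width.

Treewidth 1.
One optimal decomposition is:
Bags: B1 = {2, 4}  B2 = {4, 5}  B3 = {1, 5}  B4 = {1, 3}
Tree: B1–B2, B2–B3, B3–B4

Every bag has size at most 2, so the width is 2 − 1 = 1 and tw(G) ≤ 1. G has an edge, so its treewidth is at least 1. The upper and lower bounds meet at 1, so that is the treewidth.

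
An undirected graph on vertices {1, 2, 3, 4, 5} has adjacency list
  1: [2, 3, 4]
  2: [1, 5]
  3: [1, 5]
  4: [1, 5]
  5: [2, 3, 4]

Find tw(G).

A width-2 tree decomposition is:
Bags: B1 = {1, 2, 5}  B2 = {1, 3, 5}  B3 = {1, 4, 5}
Tree: B1–B2, B2–B3
Every bag has size at most 3, so the width is 3 − 1 = 2 and tw(G) ≤ 2. Since 1–2–5–3–1 is a cycle in G, G is not acyclic. Forests are exactly the graphs of treewidth ≤ 1, so tw(G) ≥ 2. Combining the bounds, tw(G) = 2.

2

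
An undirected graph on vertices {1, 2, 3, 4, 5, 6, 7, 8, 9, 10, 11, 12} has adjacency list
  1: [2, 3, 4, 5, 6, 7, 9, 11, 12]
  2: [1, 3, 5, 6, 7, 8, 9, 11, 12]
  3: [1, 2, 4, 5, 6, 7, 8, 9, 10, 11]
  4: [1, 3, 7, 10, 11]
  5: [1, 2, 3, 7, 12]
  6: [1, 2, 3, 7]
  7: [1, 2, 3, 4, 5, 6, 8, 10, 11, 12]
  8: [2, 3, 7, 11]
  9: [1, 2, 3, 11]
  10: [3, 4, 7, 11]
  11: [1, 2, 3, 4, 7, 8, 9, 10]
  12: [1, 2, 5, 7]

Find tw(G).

A width-4 tree decomposition is:
Bags: B1 = {1, 2, 3, 9, 11}  B2 = {1, 2, 3, 7, 11}  B3 = {1, 2, 3, 6, 7}  B4 = {1, 3, 4, 7, 11}  B5 = {2, 3, 7, 8, 11}  B6 = {1, 2, 3, 5, 7}  B7 = {3, 4, 7, 10, 11}  B8 = {1, 2, 5, 7, 12}
Tree: B1–B2, B2–B3, B2–B4, B2–B5, B2–B6, B4–B7, B6–B8
The largest bag has 5 vertices, giving width 4; this decomposition certifies tw(G) ≤ 4. On the other hand G contains the 5-clique {1, 2, 3, 9, 11}. A clique must lie in a single bag of any decomposition, so no decomposition can have width below 4. Combining the bounds, tw(G) = 4.

4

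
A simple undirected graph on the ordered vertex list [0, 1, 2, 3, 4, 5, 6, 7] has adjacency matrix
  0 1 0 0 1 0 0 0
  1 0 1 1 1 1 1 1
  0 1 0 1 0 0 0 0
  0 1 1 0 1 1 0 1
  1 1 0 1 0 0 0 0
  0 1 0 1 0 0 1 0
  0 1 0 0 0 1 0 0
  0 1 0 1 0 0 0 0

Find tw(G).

2

A width-2 tree decomposition is:
Bags: B1 = {0, 1, 4}  B2 = {1, 3, 4}  B3 = {1, 3, 5}  B4 = {1, 3, 7}  B5 = {1, 5, 6}  B6 = {1, 2, 3}
Tree: B1–B2, B2–B3, B3–B4, B3–B5, B2–B6
The largest bag has 3 vertices, giving width 2; this decomposition certifies tw(G) ≤ 2. On the other hand G contains the 3-clique {0, 1, 4}. A clique must lie in a single bag of any decomposition, so no decomposition can have width below 2. The upper and lower bounds meet at 2, so that is the treewidth.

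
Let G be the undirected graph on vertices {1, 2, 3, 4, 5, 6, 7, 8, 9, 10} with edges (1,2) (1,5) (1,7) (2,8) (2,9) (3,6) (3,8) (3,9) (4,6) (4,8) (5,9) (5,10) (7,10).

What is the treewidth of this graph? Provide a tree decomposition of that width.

Treewidth 2.
Bags: B1 = {4, 6, 8}  B2 = {3, 6, 8}  B3 = {2, 3, 8}  B4 = {2, 3, 9}  B5 = {1, 2, 9}  B6 = {1, 5, 9}  B7 = {1, 5, 7}  B8 = {5, 7, 10}
Tree: B1–B2, B2–B3, B3–B4, B4–B5, B5–B6, B6–B7, B7–B8

The largest bag has 3 vertices, giving width 2; this decomposition certifies tw(G) ≤ 2. Since 4–6–3–8–4 is a cycle in G, G is not acyclic. Forests are exactly the graphs of treewidth ≤ 1, so tw(G) ≥ 2. Therefore the treewidth is 2.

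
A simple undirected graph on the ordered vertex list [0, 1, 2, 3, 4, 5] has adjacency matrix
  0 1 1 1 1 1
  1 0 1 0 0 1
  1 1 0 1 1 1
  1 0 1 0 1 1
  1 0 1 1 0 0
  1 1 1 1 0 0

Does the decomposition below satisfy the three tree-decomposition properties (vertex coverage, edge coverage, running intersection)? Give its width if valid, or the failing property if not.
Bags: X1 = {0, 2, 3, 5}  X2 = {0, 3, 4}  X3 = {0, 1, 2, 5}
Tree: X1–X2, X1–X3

A tree decomposition must satisfy three properties: every vertex lies in some bag; for every edge, both endpoints lie together in some bag; and for every vertex, the bags containing it form a connected subtree. Here edge (2,4) lies in no bag, so the decomposition is invalid.

No — edge (2,4) lies in no bag.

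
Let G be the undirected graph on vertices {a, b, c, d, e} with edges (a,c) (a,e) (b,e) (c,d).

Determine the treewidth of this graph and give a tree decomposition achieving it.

Treewidth 1.
Bags: B1 = {c, d}  B2 = {a, c}  B3 = {a, e}  B4 = {b, e}
Tree: B1–B2, B2–B3, B3–B4

The largest bag has 2 vertices, giving width 1; this decomposition certifies tw(G) ≤ 1. G has an edge, so its treewidth is at least 1. The upper and lower bounds meet at 1, so that is the treewidth.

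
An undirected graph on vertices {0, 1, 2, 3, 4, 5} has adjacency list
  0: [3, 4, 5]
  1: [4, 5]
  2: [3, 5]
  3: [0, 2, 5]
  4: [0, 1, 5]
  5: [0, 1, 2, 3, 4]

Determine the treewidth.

A width-2 tree decomposition is:
Bags: B1 = {0, 4, 5}  B2 = {1, 4, 5}  B3 = {0, 3, 5}  B4 = {2, 3, 5}
Tree: B1–B2, B1–B3, B3–B4
Each bag holds 3 vertices, so the decomposition has width 2, which upper-bounds the treewidth. For the lower bound, the 3 vertices {0, 3, 5} are pairwise adjacent, and any tree decomposition puts a clique entirely inside one bag — forcing width ≥ 2. Therefore the treewidth is 2.

2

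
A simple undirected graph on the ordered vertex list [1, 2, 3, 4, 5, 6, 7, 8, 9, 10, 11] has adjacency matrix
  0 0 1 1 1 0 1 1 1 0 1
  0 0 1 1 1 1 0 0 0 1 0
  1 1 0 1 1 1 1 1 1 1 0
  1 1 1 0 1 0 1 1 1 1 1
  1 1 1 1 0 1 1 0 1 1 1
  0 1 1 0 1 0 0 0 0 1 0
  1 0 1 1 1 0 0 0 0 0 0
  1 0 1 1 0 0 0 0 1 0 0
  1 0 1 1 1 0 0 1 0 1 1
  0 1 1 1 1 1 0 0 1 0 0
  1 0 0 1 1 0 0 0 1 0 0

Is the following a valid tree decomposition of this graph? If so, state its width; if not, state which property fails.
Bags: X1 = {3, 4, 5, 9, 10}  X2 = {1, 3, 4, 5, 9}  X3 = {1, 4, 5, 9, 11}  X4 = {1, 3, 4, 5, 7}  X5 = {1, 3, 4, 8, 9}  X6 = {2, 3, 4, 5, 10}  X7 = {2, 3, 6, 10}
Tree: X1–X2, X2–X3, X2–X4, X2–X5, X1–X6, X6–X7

A tree decomposition must satisfy three properties: every vertex lies in some bag; for every edge, both endpoints lie together in some bag; and for every vertex, the bags containing it form a connected subtree. Here edge (5,6) lies in no bag, so the decomposition is invalid.

No — edge (5,6) lies in no bag.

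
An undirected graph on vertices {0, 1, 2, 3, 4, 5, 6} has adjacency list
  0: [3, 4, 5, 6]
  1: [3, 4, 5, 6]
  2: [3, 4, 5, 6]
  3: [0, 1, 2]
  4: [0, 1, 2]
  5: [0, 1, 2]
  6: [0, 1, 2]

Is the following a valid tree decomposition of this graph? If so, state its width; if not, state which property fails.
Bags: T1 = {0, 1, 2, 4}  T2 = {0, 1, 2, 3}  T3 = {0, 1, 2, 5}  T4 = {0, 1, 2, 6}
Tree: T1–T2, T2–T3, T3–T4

Every vertex of G appears in some bag (union = {0, 1, 2, 3, 4, 5, 6}); every edge is covered by a bag; and for each vertex v the set of bags containing v is connected in the bag tree. The decomposition is therefore valid. The largest bag has 4 vertices, so the width is 3.

Yes; width 3.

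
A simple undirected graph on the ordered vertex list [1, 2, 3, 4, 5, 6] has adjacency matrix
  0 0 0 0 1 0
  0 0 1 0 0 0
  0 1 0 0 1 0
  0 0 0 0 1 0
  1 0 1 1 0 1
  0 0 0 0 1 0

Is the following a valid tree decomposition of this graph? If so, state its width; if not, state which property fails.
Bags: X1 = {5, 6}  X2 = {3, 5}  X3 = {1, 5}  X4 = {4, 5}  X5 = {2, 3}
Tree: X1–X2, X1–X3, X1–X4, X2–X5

Yes; width 1.

Every vertex of G appears in some bag (union = {1, 2, 3, 4, 5, 6}); every edge is covered by a bag; and for each vertex v the set of bags containing v is connected in the bag tree. The decomposition is therefore valid. The largest bag has 2 vertices, so the width is 1.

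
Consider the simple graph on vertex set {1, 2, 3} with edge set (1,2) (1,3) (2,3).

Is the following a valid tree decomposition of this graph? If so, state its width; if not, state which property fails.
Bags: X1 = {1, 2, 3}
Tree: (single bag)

Every vertex of G appears in some bag (union = {1, 2, 3}); every edge is covered by a bag; and for each vertex v the set of bags containing v is connected in the bag tree. The decomposition is therefore valid. The largest bag has 3 vertices, so the width is 2.

Yes; width 2.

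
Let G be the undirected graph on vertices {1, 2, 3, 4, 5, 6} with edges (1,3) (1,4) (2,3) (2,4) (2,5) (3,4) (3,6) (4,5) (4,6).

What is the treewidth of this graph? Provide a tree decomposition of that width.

Each bag holds 3 vertices, so the decomposition has width 2, which upper-bounds the treewidth. On the other hand G contains the 3-clique {1, 3, 4}. A clique must lie in a single bag of any decomposition, so no decomposition can have width below 2. Hence tw(G) = 2 exactly.

Treewidth 2.
One such decomposition:
Bags: B1 = {2, 4, 5}  B2 = {2, 3, 4}  B3 = {3, 4, 6}  B4 = {1, 3, 4}
Tree: B1–B2, B2–B3, B2–B4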